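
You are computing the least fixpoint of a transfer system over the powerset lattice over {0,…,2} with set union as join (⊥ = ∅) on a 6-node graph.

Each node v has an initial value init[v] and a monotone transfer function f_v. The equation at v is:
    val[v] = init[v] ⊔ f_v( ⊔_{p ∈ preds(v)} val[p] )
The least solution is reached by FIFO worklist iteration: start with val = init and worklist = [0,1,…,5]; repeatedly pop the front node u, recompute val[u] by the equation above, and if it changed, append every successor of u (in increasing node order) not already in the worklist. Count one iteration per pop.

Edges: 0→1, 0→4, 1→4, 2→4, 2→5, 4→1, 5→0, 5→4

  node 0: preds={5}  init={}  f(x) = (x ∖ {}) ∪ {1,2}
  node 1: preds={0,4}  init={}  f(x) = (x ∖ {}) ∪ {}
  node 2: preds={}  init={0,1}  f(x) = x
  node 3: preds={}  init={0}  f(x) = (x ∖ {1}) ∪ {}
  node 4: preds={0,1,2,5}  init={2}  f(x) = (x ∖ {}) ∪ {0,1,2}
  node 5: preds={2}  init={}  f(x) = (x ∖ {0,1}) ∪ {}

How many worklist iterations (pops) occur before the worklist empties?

8

Iteration log — 8 steps:
  step 1. node 0  ⊔preds={}  new={1,2}  old={}  +wl: 
  step 2. node 1  ⊔preds={1,2}  new={1,2}  old={}  +wl: 
  step 3. node 2  ⊔preds={}  new={0,1}  stable
  step 4. node 3  ⊔preds={}  new={0}  stable
  step 5. node 4  ⊔preds={0,1,2}  new={0,1,2}  old={2}  +wl: 1
  step 6. node 5  ⊔preds={0,1}  new={}  stable
  step 7. node 1  ⊔preds={0,1,2}  new={0,1,2}  old={1,2}  +wl: 4
  step 8. node 4  ⊔preds={0,1,2}  new={0,1,2}  stable

Least fixpoint reached:
  node 0: {1,2}
  node 1: {0,1,2}
  node 2: {0,1}
  node 3: {0}
  node 4: {0,1,2}
  node 5: {}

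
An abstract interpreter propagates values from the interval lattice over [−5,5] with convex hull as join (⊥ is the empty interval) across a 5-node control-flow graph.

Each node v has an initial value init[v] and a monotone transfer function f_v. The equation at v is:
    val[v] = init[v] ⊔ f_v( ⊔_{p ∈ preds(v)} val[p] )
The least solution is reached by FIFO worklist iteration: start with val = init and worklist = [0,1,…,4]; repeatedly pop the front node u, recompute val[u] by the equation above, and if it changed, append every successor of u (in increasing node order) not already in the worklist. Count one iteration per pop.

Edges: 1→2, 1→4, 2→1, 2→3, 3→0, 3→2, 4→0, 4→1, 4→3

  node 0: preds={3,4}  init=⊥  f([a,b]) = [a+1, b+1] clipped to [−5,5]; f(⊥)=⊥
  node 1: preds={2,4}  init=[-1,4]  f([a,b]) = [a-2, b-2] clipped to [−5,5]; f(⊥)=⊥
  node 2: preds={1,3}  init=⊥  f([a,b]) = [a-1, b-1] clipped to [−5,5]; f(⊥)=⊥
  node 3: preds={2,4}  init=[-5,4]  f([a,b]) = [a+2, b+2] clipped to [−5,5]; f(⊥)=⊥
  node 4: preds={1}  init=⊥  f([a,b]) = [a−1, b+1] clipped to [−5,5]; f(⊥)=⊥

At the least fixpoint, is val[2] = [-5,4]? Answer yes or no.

Trace (13 dequeues):
  [1] u=0 | in [-5,4] | out [-4,5] | prev ⊥ | push {}
  [2] u=1 | in ⊥ | out [-1,4] | ==
  [3] u=2 | in [-5,4] | out [-5,3] | prev ⊥ | push {1}
  [4] u=3 | in [-5,3] | out [-5,5] | prev [-5,4] | push {0,2}
  [5] u=4 | in [-1,4] | out [-2,5] | prev ⊥ | push {3}
  [6] u=1 | in [-5,5] | out [-5,4] | prev [-1,4] | push {4}
  [7] u=0 | in [-5,5] | out [-4,5] | ==
  [8] u=2 | in [-5,5] | out [-5,4] | prev [-5,3] | push {1}
  [9] u=3 | in [-5,5] | out [-5,5] | ==
  [10] u=4 | in [-5,4] | out [-5,5] | prev [-2,5] | push {0,3}
  [11] u=1 | in [-5,5] | out [-5,4] | ==
  [12] u=0 | in [-5,5] | out [-4,5] | ==
  [13] u=3 | in [-5,5] | out [-5,5] | ==

Converged values:
  [0] [-4,5]
  [1] [-5,4]
  [2] [-5,4]
  [3] [-5,5]
  [4] [-5,5]

yes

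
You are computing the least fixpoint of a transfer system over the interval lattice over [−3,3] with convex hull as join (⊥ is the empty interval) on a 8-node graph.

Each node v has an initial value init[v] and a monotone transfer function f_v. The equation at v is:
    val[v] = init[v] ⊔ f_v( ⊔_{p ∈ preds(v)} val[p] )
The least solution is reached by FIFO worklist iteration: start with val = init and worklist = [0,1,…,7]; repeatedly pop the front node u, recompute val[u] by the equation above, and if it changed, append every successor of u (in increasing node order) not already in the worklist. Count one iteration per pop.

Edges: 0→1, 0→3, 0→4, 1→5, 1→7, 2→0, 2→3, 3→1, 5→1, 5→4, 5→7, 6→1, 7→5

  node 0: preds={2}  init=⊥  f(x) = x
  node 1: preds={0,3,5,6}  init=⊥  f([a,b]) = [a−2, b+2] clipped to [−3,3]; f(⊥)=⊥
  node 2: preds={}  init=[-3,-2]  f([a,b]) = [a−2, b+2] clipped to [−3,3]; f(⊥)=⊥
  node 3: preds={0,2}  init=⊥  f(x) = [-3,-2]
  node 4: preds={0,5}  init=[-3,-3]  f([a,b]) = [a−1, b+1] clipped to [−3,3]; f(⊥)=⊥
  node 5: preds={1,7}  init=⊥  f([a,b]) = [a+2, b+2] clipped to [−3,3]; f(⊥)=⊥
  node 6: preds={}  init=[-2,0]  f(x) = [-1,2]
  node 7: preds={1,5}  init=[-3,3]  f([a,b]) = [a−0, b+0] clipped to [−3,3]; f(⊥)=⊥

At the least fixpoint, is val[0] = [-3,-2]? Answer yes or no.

Worklist (12 pops):
  #1 pop 0: in=[-3,-2] → [-3,-2] (was ⊥); enqueue []
  #2 pop 1: in=[-3,0] → [-3,2] (was ⊥); enqueue []
  #3 pop 2: in=⊥ → [-3,-2] (no change)
  #4 pop 3: in=[-3,-2] → [-3,-2] (was ⊥); enqueue [1]
  #5 pop 4: in=[-3,-2] → [-3,-1] (was [-3,-3]); enqueue []
  #6 pop 5: in=[-3,3] → [-1,3] (was ⊥); enqueue [4]
  #7 pop 6: in=⊥ → [-2,2] (was [-2,0]); enqueue []
  #8 pop 7: in=[-3,3] → [-3,3] (no change)
  #9 pop 1: in=[-3,3] → [-3,3] (was [-3,2]); enqueue [5,7]
  #10 pop 4: in=[-3,3] → [-3,3] (was [-3,-1]); enqueue []
  #11 pop 5: in=[-3,3] → [-1,3] (no change)
  #12 pop 7: in=[-3,3] → [-3,3] (no change)

Fixpoint:
  val[0] = [-3,-2]
  val[1] = [-3,3]
  val[2] = [-3,-2]
  val[3] = [-3,-2]
  val[4] = [-3,3]
  val[5] = [-1,3]
  val[6] = [-2,2]
  val[7] = [-3,3]

yes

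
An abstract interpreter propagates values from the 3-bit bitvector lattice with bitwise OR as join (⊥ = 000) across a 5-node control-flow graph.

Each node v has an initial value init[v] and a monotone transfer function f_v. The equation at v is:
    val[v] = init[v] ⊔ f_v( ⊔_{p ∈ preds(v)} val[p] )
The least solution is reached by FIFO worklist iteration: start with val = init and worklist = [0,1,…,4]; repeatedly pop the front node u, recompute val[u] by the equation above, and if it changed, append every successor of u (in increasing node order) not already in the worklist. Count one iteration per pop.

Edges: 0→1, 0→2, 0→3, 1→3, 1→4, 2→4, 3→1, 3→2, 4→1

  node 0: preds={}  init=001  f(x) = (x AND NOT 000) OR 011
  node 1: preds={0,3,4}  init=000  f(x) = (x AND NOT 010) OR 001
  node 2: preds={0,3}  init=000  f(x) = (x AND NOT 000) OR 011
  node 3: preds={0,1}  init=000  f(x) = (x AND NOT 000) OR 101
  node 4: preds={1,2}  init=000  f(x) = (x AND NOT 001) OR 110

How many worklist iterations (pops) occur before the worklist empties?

9

Iteration log — 9 steps:
  step 1. node 0  ⊔preds=000  new=011  old=001  +wl: 
  step 2. node 1  ⊔preds=011  new=001  old=000  +wl: 
  step 3. node 2  ⊔preds=011  new=011  old=000  +wl: 
  step 4. node 3  ⊔preds=011  new=111  old=000  +wl: 1,2
  step 5. node 4  ⊔preds=011  new=110  old=000  +wl: 
  step 6. node 1  ⊔preds=111  new=101  old=001  +wl: 3,4
  step 7. node 2  ⊔preds=111  new=111  old=011  +wl: 
  step 8. node 3  ⊔preds=111  new=111  stable
  step 9. node 4  ⊔preds=111  new=110  stable

Least fixpoint reached:
  node 0: 011
  node 1: 101
  node 2: 111
  node 3: 111
  node 4: 110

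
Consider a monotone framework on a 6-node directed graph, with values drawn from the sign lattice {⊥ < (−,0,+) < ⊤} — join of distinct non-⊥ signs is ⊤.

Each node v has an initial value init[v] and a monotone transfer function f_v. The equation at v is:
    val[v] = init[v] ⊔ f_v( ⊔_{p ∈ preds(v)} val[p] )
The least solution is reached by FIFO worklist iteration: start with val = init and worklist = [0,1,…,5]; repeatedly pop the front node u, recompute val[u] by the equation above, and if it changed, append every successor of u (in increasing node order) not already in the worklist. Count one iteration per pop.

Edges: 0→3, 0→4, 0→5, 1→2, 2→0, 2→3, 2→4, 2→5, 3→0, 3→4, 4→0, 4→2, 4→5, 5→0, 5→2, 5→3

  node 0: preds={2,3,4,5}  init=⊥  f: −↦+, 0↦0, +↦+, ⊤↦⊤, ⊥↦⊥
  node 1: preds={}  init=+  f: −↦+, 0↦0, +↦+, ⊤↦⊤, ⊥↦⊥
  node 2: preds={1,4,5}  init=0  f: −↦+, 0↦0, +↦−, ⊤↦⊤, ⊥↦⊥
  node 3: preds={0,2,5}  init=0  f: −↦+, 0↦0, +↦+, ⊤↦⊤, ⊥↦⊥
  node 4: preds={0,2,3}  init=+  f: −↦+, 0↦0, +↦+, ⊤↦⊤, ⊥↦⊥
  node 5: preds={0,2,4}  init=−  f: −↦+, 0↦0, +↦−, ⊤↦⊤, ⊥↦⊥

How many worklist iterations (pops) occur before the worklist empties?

Iteration log — 9 steps:
  step 1. node 0  ⊔preds=⊤  new=⊤  old=⊥  +wl: 
  step 2. node 1  ⊔preds=⊥  new=+  stable
  step 3. node 2  ⊔preds=⊤  new=⊤  old=0  +wl: 0
  step 4. node 3  ⊔preds=⊤  new=⊤  old=0  +wl: 
  step 5. node 4  ⊔preds=⊤  new=⊤  old=+  +wl: 2
  step 6. node 5  ⊔preds=⊤  new=⊤  old=−  +wl: 3
  step 7. node 0  ⊔preds=⊤  new=⊤  stable
  step 8. node 2  ⊔preds=⊤  new=⊤  stable
  step 9. node 3  ⊔preds=⊤  new=⊤  stable

Least fixpoint reached:
  node 0: ⊤
  node 1: +
  node 2: ⊤
  node 3: ⊤
  node 4: ⊤
  node 5: ⊤

9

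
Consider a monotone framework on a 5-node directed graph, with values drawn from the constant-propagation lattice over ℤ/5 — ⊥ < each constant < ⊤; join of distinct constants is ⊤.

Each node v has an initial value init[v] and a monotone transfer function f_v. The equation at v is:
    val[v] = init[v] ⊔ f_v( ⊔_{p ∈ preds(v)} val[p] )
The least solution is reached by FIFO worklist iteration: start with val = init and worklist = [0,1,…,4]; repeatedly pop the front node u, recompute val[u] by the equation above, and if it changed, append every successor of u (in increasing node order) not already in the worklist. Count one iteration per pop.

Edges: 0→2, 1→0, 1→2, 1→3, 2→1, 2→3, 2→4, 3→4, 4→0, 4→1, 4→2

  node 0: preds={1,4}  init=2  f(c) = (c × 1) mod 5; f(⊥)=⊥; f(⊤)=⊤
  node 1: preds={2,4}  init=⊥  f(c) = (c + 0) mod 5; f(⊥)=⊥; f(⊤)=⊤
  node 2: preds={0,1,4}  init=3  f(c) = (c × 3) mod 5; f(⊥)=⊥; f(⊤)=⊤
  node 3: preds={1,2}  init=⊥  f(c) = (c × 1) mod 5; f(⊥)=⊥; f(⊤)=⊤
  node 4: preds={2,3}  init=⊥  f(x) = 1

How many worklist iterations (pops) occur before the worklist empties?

Iteration log — 10 steps:
  step 1. node 0  ⊔preds=⊥  new=2  stable
  step 2. node 1  ⊔preds=3  new=3  old=⊥  +wl: 0
  step 3. node 2  ⊔preds=⊤  new=⊤  old=3  +wl: 1
  step 4. node 3  ⊔preds=⊤  new=⊤  old=⊥  +wl: 
  step 5. node 4  ⊔preds=⊤  new=1  old=⊥  +wl: 2
  step 6. node 0  ⊔preds=⊤  new=⊤  old=2  +wl: 
  step 7. node 1  ⊔preds=⊤  new=⊤  old=3  +wl: 0,3
  step 8. node 2  ⊔preds=⊤  new=⊤  stable
  step 9. node 0  ⊔preds=⊤  new=⊤  stable
  step 10. node 3  ⊔preds=⊤  new=⊤  stable

Least fixpoint reached:
  node 0: ⊤
  node 1: ⊤
  node 2: ⊤
  node 3: ⊤
  node 4: 1

10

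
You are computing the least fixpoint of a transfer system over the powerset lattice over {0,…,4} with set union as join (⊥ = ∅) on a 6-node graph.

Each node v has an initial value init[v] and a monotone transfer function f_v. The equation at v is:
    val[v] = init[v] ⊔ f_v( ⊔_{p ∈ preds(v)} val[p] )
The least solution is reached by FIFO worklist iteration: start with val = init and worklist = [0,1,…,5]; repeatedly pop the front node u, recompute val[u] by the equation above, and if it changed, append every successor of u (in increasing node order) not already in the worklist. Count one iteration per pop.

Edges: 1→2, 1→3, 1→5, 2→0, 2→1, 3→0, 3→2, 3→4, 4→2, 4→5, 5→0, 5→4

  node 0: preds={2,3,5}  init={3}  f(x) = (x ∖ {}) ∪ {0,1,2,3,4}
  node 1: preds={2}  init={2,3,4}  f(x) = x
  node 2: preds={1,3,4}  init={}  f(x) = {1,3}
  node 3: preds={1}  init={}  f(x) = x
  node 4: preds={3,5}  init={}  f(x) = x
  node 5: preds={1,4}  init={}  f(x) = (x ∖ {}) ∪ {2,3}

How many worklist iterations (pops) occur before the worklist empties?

17

Trace (17 dequeues):
  [1] u=0 | in {} | out {0,1,2,3,4} | prev {3} | push {}
  [2] u=1 | in {} | out {2,3,4} | ==
  [3] u=2 | in {2,3,4} | out {1,3} | prev {} | push {0,1}
  [4] u=3 | in {2,3,4} | out {2,3,4} | prev {} | push {2}
  [5] u=4 | in {2,3,4} | out {2,3,4} | prev {} | push {}
  [6] u=5 | in {2,3,4} | out {2,3,4} | prev {} | push {4}
  [7] u=0 | in {1,2,3,4} | out {0,1,2,3,4} | ==
  [8] u=1 | in {1,3} | out {1,2,3,4} | prev {2,3,4} | push {3,5}
  [9] u=2 | in {1,2,3,4} | out {1,3} | ==
  [10] u=4 | in {2,3,4} | out {2,3,4} | ==
  [11] u=3 | in {1,2,3,4} | out {1,2,3,4} | prev {2,3,4} | push {0,2,4}
  [12] u=5 | in {1,2,3,4} | out {1,2,3,4} | prev {2,3,4} | push {}
  [13] u=0 | in {1,2,3,4} | out {0,1,2,3,4} | ==
  [14] u=2 | in {1,2,3,4} | out {1,3} | ==
  [15] u=4 | in {1,2,3,4} | out {1,2,3,4} | prev {2,3,4} | push {2,5}
  [16] u=2 | in {1,2,3,4} | out {1,3} | ==
  [17] u=5 | in {1,2,3,4} | out {1,2,3,4} | ==

Converged values:
  [0] {0,1,2,3,4}
  [1] {1,2,3,4}
  [2] {1,3}
  [3] {1,2,3,4}
  [4] {1,2,3,4}
  [5] {1,2,3,4}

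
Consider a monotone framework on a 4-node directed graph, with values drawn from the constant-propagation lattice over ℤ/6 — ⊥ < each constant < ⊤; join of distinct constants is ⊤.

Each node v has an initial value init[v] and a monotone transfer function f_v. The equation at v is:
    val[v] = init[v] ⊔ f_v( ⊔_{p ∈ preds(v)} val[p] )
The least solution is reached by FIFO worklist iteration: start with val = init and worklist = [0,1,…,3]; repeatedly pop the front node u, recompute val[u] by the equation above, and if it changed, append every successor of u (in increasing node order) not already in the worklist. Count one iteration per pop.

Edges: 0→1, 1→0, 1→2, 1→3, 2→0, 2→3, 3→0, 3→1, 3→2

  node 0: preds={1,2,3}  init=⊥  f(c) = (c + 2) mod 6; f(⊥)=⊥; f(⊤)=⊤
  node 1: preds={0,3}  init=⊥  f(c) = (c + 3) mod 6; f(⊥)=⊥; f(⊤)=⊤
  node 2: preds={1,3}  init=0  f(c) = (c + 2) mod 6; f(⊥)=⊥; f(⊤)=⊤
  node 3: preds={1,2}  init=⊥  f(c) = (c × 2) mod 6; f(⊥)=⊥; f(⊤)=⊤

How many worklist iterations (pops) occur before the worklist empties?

Trace (9 dequeues):
  [1] u=0 | in 0 | out 2 | prev ⊥ | push {}
  [2] u=1 | in 2 | out 5 | prev ⊥ | push {0}
  [3] u=2 | in 5 | out ⊤ | prev 0 | push {}
  [4] u=3 | in ⊤ | out ⊤ | prev ⊥ | push {1,2}
  [5] u=0 | in ⊤ | out ⊤ | prev 2 | push {}
  [6] u=1 | in ⊤ | out ⊤ | prev 5 | push {0,3}
  [7] u=2 | in ⊤ | out ⊤ | ==
  [8] u=0 | in ⊤ | out ⊤ | ==
  [9] u=3 | in ⊤ | out ⊤ | ==

Converged values:
  [0] ⊤
  [1] ⊤
  [2] ⊤
  [3] ⊤

9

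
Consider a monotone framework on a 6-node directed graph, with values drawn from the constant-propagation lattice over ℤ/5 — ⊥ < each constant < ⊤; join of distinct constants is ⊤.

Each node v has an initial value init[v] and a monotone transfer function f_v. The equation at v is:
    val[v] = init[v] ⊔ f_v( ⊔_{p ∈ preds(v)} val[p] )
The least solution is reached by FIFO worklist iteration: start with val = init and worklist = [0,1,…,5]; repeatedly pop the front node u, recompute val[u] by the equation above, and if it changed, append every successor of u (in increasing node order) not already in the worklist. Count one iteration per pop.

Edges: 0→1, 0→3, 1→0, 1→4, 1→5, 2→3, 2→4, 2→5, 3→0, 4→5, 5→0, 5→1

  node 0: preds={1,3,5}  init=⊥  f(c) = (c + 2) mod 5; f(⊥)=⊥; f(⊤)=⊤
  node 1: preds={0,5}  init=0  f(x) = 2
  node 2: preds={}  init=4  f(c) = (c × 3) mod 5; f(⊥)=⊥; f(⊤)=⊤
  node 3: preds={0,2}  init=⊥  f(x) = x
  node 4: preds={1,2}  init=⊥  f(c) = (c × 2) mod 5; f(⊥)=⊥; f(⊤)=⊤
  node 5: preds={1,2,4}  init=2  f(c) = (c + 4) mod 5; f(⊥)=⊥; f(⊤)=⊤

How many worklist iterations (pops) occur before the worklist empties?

Worklist (8 pops):
  #1 pop 0: in=⊤ → ⊤ (was ⊥); enqueue []
  #2 pop 1: in=⊤ → ⊤ (was 0); enqueue [0]
  #3 pop 2: in=⊥ → 4 (no change)
  #4 pop 3: in=⊤ → ⊤ (was ⊥); enqueue []
  #5 pop 4: in=⊤ → ⊤ (was ⊥); enqueue []
  #6 pop 5: in=⊤ → ⊤ (was 2); enqueue [1]
  #7 pop 0: in=⊤ → ⊤ (no change)
  #8 pop 1: in=⊤ → ⊤ (no change)

Fixpoint:
  val[0] = ⊤
  val[1] = ⊤
  val[2] = 4
  val[3] = ⊤
  val[4] = ⊤
  val[5] = ⊤

8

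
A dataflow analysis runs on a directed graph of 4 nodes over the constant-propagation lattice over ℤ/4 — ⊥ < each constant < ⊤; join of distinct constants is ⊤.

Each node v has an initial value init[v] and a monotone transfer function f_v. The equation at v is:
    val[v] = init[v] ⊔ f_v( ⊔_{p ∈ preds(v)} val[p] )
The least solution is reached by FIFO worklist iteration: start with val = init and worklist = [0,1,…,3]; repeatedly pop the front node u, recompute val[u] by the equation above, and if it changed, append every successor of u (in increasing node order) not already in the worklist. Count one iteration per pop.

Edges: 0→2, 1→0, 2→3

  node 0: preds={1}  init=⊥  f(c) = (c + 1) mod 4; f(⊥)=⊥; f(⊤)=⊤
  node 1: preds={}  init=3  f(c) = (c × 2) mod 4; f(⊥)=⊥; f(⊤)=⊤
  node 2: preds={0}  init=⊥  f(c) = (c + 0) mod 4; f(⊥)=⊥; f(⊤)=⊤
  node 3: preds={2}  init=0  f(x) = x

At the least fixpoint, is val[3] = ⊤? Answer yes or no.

Worklist (4 pops):
  #1 pop 0: in=3 → 0 (was ⊥); enqueue []
  #2 pop 1: in=⊥ → 3 (no change)
  #3 pop 2: in=0 → 0 (was ⊥); enqueue []
  #4 pop 3: in=0 → 0 (no change)

Fixpoint:
  val[0] = 0
  val[1] = 3
  val[2] = 0
  val[3] = 0

no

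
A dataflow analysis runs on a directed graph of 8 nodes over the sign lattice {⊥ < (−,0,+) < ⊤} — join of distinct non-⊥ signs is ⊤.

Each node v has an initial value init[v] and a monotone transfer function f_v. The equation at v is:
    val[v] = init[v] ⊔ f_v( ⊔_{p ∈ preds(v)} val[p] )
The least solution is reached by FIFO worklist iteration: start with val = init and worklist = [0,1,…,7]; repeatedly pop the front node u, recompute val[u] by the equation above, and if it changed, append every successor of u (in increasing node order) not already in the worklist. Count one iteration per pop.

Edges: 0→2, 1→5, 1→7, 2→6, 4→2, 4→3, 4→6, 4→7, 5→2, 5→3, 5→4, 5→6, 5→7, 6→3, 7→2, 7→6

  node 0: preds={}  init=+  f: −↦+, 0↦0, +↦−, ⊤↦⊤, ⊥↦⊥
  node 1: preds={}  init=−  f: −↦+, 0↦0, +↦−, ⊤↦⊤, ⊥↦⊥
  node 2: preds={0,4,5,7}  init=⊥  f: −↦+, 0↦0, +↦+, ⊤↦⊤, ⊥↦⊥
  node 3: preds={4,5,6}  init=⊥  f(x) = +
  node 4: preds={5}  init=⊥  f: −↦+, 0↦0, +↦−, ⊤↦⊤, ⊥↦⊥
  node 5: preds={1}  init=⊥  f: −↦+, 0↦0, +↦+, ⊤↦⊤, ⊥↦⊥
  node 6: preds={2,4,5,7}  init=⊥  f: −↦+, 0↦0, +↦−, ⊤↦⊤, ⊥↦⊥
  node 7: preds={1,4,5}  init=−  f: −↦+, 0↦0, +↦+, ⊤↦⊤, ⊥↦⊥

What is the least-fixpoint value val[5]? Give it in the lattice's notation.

+

Worklist (15 pops):
  #1 pop 0: in=⊥ → + (no change)
  #2 pop 1: in=⊥ → − (no change)
  #3 pop 2: in=⊤ → ⊤ (was ⊥); enqueue []
  #4 pop 3: in=⊥ → + (was ⊥); enqueue []
  #5 pop 4: in=⊥ → ⊥ (no change)
  #6 pop 5: in=− → + (was ⊥); enqueue [2,3,4]
  #7 pop 6: in=⊤ → ⊤ (was ⊥); enqueue []
  #8 pop 7: in=⊤ → ⊤ (was −); enqueue [6]
  #9 pop 2: in=⊤ → ⊤ (no change)
  #10 pop 3: in=⊤ → + (no change)
  #11 pop 4: in=+ → − (was ⊥); enqueue [2,3,7]
  #12 pop 6: in=⊤ → ⊤ (no change)
  #13 pop 2: in=⊤ → ⊤ (no change)
  #14 pop 3: in=⊤ → + (no change)
  #15 pop 7: in=⊤ → ⊤ (no change)

Fixpoint:
  val[0] = +
  val[1] = −
  val[2] = ⊤
  val[3] = +
  val[4] = −
  val[5] = +
  val[6] = ⊤
  val[7] = ⊤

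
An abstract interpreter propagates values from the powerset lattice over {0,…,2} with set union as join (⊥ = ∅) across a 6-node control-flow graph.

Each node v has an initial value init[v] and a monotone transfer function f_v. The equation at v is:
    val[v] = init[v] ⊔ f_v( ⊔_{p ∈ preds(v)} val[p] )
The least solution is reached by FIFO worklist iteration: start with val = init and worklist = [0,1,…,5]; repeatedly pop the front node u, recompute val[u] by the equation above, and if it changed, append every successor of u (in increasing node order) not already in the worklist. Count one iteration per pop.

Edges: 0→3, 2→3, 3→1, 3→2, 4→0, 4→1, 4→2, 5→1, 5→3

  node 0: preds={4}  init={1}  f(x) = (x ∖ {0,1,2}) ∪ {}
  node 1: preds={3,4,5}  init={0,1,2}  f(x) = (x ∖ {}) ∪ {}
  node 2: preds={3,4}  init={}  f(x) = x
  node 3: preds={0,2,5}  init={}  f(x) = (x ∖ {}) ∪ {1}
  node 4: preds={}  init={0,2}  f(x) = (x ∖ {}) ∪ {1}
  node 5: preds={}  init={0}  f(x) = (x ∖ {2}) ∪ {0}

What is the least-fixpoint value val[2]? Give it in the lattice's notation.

{0,1,2}

Trace (10 dequeues):
  [1] u=0 | in {0,2} | out {1} | ==
  [2] u=1 | in {0,2} | out {0,1,2} | ==
  [3] u=2 | in {0,2} | out {0,2} | prev {} | push {}
  [4] u=3 | in {0,1,2} | out {0,1,2} | prev {} | push {1,2}
  [5] u=4 | in {} | out {0,1,2} | prev {0,2} | push {0}
  [6] u=5 | in {} | out {0} | ==
  [7] u=1 | in {0,1,2} | out {0,1,2} | ==
  [8] u=2 | in {0,1,2} | out {0,1,2} | prev {0,2} | push {3}
  [9] u=0 | in {0,1,2} | out {1} | ==
  [10] u=3 | in {0,1,2} | out {0,1,2} | ==

Converged values:
  [0] {1}
  [1] {0,1,2}
  [2] {0,1,2}
  [3] {0,1,2}
  [4] {0,1,2}
  [5] {0}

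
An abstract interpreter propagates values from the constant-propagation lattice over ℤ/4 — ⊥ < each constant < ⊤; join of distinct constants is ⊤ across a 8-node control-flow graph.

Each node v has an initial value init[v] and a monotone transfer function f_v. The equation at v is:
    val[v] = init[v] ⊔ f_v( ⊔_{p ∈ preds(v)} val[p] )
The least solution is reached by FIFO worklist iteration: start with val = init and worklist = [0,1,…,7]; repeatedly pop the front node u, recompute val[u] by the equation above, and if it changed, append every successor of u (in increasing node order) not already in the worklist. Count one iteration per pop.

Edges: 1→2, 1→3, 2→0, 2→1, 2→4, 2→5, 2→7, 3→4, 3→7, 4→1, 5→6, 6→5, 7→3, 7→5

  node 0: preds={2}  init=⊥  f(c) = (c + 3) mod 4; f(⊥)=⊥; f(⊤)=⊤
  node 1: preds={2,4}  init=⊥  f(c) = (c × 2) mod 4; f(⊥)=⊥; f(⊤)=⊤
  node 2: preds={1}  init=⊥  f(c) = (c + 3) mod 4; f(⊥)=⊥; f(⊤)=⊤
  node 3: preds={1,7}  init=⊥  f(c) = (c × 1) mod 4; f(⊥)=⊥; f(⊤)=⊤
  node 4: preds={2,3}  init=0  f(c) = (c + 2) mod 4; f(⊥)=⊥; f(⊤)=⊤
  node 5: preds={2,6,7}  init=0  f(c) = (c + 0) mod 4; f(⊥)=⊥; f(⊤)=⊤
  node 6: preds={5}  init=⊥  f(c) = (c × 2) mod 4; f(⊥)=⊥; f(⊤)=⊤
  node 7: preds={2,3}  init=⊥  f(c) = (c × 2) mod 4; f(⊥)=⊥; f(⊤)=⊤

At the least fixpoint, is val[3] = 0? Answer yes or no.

no

Iteration log — 18 steps:
  step 1. node 0  ⊔preds=⊥  new=⊥  stable
  step 2. node 1  ⊔preds=0  new=0  old=⊥  +wl: 
  step 3. node 2  ⊔preds=0  new=3  old=⊥  +wl: 0,1
  step 4. node 3  ⊔preds=0  new=0  old=⊥  +wl: 
  step 5. node 4  ⊔preds=⊤  new=⊤  old=0  +wl: 
  step 6. node 5  ⊔preds=3  new=⊤  old=0  +wl: 
  step 7. node 6  ⊔preds=⊤  new=⊤  old=⊥  +wl: 5
  step 8. node 7  ⊔preds=⊤  new=⊤  old=⊥  +wl: 3
  step 9. node 0  ⊔preds=3  new=2  old=⊥  +wl: 
  step 10. node 1  ⊔preds=⊤  new=⊤  old=0  +wl: 2
  step 11. node 5  ⊔preds=⊤  new=⊤  stable
  step 12. node 3  ⊔preds=⊤  new=⊤  old=0  +wl: 4,7
  step 13. node 2  ⊔preds=⊤  new=⊤  old=3  +wl: 0,1,5
  step 14. node 4  ⊔preds=⊤  new=⊤  stable
  step 15. node 7  ⊔preds=⊤  new=⊤  stable
  step 16. node 0  ⊔preds=⊤  new=⊤  old=2  +wl: 
  step 17. node 1  ⊔preds=⊤  new=⊤  stable
  step 18. node 5  ⊔preds=⊤  new=⊤  stable

Least fixpoint reached:
  node 0: ⊤
  node 1: ⊤
  node 2: ⊤
  node 3: ⊤
  node 4: ⊤
  node 5: ⊤
  node 6: ⊤
  node 7: ⊤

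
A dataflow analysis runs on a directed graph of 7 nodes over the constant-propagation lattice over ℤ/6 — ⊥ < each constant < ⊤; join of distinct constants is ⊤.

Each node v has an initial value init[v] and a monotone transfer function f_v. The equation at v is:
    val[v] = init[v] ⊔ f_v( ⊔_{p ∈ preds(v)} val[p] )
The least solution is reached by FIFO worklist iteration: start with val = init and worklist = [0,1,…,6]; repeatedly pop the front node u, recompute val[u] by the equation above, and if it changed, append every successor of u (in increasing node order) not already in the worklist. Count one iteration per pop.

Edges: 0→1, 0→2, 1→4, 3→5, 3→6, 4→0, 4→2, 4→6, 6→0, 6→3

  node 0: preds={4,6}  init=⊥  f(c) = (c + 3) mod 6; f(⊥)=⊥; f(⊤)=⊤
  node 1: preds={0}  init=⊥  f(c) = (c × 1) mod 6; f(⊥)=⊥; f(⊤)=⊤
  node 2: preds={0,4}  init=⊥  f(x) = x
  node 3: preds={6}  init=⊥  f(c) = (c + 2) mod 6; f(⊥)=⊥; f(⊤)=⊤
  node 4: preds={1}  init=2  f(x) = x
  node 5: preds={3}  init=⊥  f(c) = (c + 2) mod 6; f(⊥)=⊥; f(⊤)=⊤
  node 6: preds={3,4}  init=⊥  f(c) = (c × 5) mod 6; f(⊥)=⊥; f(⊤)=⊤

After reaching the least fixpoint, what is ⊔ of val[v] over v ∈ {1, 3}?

⊤

Trace (14 dequeues):
  [1] u=0 | in 2 | out 5 | prev ⊥ | push {}
  [2] u=1 | in 5 | out 5 | prev ⊥ | push {}
  [3] u=2 | in ⊤ | out ⊤ | prev ⊥ | push {}
  [4] u=3 | in ⊥ | out ⊥ | ==
  [5] u=4 | in 5 | out ⊤ | prev 2 | push {0,2}
  [6] u=5 | in ⊥ | out ⊥ | ==
  [7] u=6 | in ⊤ | out ⊤ | prev ⊥ | push {3}
  [8] u=0 | in ⊤ | out ⊤ | prev 5 | push {1}
  [9] u=2 | in ⊤ | out ⊤ | ==
  [10] u=3 | in ⊤ | out ⊤ | prev ⊥ | push {5,6}
  [11] u=1 | in ⊤ | out ⊤ | prev 5 | push {4}
  [12] u=5 | in ⊤ | out ⊤ | prev ⊥ | push {}
  [13] u=6 | in ⊤ | out ⊤ | ==
  [14] u=4 | in ⊤ | out ⊤ | ==

Converged values:
  [0] ⊤
  [1] ⊤
  [2] ⊤
  [3] ⊤
  [4] ⊤
  [5] ⊤
  [6] ⊤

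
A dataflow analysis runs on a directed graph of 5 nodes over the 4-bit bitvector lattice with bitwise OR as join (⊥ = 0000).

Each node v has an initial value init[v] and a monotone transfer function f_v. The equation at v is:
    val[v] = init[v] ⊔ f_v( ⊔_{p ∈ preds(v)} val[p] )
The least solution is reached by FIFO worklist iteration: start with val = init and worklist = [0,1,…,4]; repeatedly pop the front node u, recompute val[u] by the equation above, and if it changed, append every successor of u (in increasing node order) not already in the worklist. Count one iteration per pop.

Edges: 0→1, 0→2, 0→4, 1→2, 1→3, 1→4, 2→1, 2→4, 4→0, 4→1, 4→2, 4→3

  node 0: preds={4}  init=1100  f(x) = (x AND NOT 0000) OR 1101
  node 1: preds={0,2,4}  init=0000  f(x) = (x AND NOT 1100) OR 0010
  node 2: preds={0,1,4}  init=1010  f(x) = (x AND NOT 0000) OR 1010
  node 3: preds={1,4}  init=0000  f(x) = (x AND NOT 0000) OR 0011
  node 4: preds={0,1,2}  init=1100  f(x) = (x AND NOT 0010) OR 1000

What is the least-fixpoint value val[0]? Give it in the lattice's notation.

1101

Worklist (9 pops):
  #1 pop 0: in=1100 → 1101 (was 1100); enqueue []
  #2 pop 1: in=1111 → 0011 (was 0000); enqueue []
  #3 pop 2: in=1111 → 1111 (was 1010); enqueue [1]
  #4 pop 3: in=1111 → 1111 (was 0000); enqueue []
  #5 pop 4: in=1111 → 1101 (was 1100); enqueue [0,2,3]
  #6 pop 1: in=1111 → 0011 (no change)
  #7 pop 0: in=1101 → 1101 (no change)
  #8 pop 2: in=1111 → 1111 (no change)
  #9 pop 3: in=1111 → 1111 (no change)

Fixpoint:
  val[0] = 1101
  val[1] = 0011
  val[2] = 1111
  val[3] = 1111
  val[4] = 1101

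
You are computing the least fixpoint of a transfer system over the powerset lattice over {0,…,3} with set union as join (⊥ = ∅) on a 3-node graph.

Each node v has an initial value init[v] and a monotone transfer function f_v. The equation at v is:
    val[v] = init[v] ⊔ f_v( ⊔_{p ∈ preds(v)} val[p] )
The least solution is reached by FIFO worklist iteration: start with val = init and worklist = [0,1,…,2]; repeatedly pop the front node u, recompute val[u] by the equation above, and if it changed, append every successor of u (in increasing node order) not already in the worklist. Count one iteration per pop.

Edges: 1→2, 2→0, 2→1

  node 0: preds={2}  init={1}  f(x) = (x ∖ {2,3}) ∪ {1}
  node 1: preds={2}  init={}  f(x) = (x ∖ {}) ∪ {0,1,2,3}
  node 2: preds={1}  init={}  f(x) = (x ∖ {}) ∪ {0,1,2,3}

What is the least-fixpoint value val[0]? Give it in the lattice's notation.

{0,1}

Trace (5 dequeues):
  [1] u=0 | in {} | out {1} | ==
  [2] u=1 | in {} | out {0,1,2,3} | prev {} | push {}
  [3] u=2 | in {0,1,2,3} | out {0,1,2,3} | prev {} | push {0,1}
  [4] u=0 | in {0,1,2,3} | out {0,1} | prev {1} | push {}
  [5] u=1 | in {0,1,2,3} | out {0,1,2,3} | ==

Converged values:
  [0] {0,1}
  [1] {0,1,2,3}
  [2] {0,1,2,3}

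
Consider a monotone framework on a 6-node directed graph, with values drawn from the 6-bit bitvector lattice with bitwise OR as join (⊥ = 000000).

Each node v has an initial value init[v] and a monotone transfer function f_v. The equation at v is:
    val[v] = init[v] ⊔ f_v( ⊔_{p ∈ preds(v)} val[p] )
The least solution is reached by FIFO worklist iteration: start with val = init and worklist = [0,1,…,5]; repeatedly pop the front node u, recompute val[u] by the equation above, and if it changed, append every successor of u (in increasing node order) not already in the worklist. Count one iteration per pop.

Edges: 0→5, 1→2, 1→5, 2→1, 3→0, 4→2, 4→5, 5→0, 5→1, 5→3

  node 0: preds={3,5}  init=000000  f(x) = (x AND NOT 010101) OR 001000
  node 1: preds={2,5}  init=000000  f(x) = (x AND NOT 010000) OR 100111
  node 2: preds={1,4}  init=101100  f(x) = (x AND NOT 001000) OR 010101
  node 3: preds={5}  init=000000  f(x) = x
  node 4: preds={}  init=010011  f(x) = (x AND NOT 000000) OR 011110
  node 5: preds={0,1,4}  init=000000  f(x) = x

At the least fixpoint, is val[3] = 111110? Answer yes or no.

no

Worklist (12 pops):
  #1 pop 0: in=000000 → 001000 (was 000000); enqueue []
  #2 pop 1: in=101100 → 101111 (was 000000); enqueue []
  #3 pop 2: in=111111 → 111111 (was 101100); enqueue [1]
  #4 pop 3: in=000000 → 000000 (no change)
  #5 pop 4: in=000000 → 011111 (was 010011); enqueue [2]
  #6 pop 5: in=111111 → 111111 (was 000000); enqueue [0,3]
  #7 pop 1: in=111111 → 101111 (no change)
  #8 pop 2: in=111111 → 111111 (no change)
  #9 pop 0: in=111111 → 101010 (was 001000); enqueue [5]
  #10 pop 3: in=111111 → 111111 (was 000000); enqueue [0]
  #11 pop 5: in=111111 → 111111 (no change)
  #12 pop 0: in=111111 → 101010 (no change)

Fixpoint:
  val[0] = 101010
  val[1] = 101111
  val[2] = 111111
  val[3] = 111111
  val[4] = 011111
  val[5] = 111111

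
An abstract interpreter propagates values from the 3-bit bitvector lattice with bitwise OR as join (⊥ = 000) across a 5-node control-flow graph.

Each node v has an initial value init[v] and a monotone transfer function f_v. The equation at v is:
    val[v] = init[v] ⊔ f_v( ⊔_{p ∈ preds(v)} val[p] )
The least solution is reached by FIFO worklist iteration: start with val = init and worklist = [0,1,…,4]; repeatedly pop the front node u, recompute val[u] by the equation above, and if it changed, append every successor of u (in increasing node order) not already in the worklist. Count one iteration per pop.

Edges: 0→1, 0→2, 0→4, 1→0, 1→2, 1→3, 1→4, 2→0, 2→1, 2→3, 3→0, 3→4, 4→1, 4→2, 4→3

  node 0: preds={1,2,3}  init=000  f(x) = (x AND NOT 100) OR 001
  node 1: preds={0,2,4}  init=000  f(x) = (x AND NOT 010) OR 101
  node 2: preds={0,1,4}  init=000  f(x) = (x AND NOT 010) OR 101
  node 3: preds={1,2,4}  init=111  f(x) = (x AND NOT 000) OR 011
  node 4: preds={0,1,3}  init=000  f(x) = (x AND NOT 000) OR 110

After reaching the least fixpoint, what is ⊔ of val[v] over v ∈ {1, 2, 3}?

Worklist (9 pops):
  #1 pop 0: in=111 → 011 (was 000); enqueue []
  #2 pop 1: in=011 → 101 (was 000); enqueue [0]
  #3 pop 2: in=111 → 101 (was 000); enqueue [1]
  #4 pop 3: in=101 → 111 (no change)
  #5 pop 4: in=111 → 111 (was 000); enqueue [2,3]
  #6 pop 0: in=111 → 011 (no change)
  #7 pop 1: in=111 → 101 (no change)
  #8 pop 2: in=111 → 101 (no change)
  #9 pop 3: in=111 → 111 (no change)

Fixpoint:
  val[0] = 011
  val[1] = 101
  val[2] = 101
  val[3] = 111
  val[4] = 111

111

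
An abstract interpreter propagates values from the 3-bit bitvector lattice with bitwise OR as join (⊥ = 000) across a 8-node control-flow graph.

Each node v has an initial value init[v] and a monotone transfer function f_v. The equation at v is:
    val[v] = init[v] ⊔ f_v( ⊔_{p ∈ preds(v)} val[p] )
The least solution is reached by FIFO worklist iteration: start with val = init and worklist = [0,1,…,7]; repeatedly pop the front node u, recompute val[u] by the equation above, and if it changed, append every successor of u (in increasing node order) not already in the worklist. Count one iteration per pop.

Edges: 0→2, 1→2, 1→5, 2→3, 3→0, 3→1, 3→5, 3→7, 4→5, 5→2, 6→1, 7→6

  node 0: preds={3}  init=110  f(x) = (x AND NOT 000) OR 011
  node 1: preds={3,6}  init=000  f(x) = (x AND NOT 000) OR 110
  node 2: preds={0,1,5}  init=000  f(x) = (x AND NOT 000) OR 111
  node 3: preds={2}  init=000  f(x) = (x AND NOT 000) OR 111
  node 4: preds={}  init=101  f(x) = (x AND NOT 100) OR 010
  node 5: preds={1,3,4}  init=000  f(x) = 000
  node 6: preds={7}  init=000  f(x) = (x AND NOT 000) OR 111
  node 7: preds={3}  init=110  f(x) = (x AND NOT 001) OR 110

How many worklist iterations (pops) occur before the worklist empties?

Worklist (12 pops):
  #1 pop 0: in=000 → 111 (was 110); enqueue []
  #2 pop 1: in=000 → 110 (was 000); enqueue []
  #3 pop 2: in=111 → 111 (was 000); enqueue []
  #4 pop 3: in=111 → 111 (was 000); enqueue [0,1]
  #5 pop 4: in=000 → 111 (was 101); enqueue []
  #6 pop 5: in=111 → 000 (no change)
  #7 pop 6: in=110 → 111 (was 000); enqueue []
  #8 pop 7: in=111 → 110 (no change)
  #9 pop 0: in=111 → 111 (no change)
  #10 pop 1: in=111 → 111 (was 110); enqueue [2,5]
  #11 pop 2: in=111 → 111 (no change)
  #12 pop 5: in=111 → 000 (no change)

Fixpoint:
  val[0] = 111
  val[1] = 111
  val[2] = 111
  val[3] = 111
  val[4] = 111
  val[5] = 000
  val[6] = 111
  val[7] = 110

12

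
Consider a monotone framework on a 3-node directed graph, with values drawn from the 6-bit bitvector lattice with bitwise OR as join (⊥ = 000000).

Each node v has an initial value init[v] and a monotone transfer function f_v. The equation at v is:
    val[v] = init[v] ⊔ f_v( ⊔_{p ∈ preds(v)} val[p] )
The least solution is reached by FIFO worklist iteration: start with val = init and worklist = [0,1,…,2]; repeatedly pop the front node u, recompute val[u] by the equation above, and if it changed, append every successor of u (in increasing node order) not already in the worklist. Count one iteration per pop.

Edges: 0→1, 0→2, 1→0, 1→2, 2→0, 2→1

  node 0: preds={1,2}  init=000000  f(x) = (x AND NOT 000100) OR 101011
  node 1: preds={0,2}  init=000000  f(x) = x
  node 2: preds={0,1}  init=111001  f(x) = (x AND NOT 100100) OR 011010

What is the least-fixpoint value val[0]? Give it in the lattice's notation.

Trace (5 dequeues):
  [1] u=0 | in 111001 | out 111011 | prev 000000 | push {}
  [2] u=1 | in 111011 | out 111011 | prev 000000 | push {0}
  [3] u=2 | in 111011 | out 111011 | prev 111001 | push {1}
  [4] u=0 | in 111011 | out 111011 | ==
  [5] u=1 | in 111011 | out 111011 | ==

Converged values:
  [0] 111011
  [1] 111011
  [2] 111011

111011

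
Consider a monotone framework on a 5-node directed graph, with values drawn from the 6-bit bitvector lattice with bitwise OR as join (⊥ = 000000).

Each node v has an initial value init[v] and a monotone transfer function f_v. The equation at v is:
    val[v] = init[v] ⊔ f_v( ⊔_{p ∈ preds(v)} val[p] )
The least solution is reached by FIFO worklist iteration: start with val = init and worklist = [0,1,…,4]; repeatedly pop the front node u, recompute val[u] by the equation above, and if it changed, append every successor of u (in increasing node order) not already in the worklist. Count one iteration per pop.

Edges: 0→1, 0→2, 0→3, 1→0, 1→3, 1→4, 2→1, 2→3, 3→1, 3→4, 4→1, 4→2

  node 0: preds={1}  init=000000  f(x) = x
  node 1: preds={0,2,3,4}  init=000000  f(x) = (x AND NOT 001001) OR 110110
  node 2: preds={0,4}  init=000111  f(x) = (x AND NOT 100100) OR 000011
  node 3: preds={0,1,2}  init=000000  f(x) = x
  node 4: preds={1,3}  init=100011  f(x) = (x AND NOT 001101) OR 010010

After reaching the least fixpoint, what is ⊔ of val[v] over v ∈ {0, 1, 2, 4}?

110111

Trace (10 dequeues):
  [1] u=0 | in 000000 | out 000000 | ==
  [2] u=1 | in 100111 | out 110110 | prev 000000 | push {0}
  [3] u=2 | in 100011 | out 000111 | ==
  [4] u=3 | in 110111 | out 110111 | prev 000000 | push {1}
  [5] u=4 | in 110111 | out 110011 | prev 100011 | push {2}
  [6] u=0 | in 110110 | out 110110 | prev 000000 | push {3}
  [7] u=1 | in 110111 | out 110110 | ==
  [8] u=2 | in 110111 | out 010111 | prev 000111 | push {1}
  [9] u=3 | in 110111 | out 110111 | ==
  [10] u=1 | in 110111 | out 110110 | ==

Converged values:
  [0] 110110
  [1] 110110
  [2] 010111
  [3] 110111
  [4] 110011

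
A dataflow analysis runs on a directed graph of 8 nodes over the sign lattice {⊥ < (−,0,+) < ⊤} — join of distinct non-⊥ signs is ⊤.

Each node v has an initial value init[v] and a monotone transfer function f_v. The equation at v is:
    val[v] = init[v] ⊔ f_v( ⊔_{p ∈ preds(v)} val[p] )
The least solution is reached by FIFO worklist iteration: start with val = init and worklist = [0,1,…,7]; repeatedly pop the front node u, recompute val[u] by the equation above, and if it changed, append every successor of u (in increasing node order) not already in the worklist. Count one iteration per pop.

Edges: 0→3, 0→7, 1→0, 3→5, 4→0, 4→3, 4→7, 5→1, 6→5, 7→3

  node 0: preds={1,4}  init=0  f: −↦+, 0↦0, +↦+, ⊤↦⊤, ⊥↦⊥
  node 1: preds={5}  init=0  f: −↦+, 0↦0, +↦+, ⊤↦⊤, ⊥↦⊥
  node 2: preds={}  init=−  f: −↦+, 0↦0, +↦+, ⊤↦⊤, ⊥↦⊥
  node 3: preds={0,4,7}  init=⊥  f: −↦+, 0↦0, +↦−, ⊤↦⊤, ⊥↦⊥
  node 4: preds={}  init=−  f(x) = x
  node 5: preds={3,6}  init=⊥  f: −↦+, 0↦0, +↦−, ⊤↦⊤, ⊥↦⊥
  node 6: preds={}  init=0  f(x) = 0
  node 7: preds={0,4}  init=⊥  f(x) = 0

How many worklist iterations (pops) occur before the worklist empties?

11

Worklist (11 pops):
  #1 pop 0: in=⊤ → ⊤ (was 0); enqueue []
  #2 pop 1: in=⊥ → 0 (no change)
  #3 pop 2: in=⊥ → − (no change)
  #4 pop 3: in=⊤ → ⊤ (was ⊥); enqueue []
  #5 pop 4: in=⊥ → − (no change)
  #6 pop 5: in=⊤ → ⊤ (was ⊥); enqueue [1]
  #7 pop 6: in=⊥ → 0 (no change)
  #8 pop 7: in=⊤ → 0 (was ⊥); enqueue [3]
  #9 pop 1: in=⊤ → ⊤ (was 0); enqueue [0]
  #10 pop 3: in=⊤ → ⊤ (no change)
  #11 pop 0: in=⊤ → ⊤ (no change)

Fixpoint:
  val[0] = ⊤
  val[1] = ⊤
  val[2] = −
  val[3] = ⊤
  val[4] = −
  val[5] = ⊤
  val[6] = 0
  val[7] = 0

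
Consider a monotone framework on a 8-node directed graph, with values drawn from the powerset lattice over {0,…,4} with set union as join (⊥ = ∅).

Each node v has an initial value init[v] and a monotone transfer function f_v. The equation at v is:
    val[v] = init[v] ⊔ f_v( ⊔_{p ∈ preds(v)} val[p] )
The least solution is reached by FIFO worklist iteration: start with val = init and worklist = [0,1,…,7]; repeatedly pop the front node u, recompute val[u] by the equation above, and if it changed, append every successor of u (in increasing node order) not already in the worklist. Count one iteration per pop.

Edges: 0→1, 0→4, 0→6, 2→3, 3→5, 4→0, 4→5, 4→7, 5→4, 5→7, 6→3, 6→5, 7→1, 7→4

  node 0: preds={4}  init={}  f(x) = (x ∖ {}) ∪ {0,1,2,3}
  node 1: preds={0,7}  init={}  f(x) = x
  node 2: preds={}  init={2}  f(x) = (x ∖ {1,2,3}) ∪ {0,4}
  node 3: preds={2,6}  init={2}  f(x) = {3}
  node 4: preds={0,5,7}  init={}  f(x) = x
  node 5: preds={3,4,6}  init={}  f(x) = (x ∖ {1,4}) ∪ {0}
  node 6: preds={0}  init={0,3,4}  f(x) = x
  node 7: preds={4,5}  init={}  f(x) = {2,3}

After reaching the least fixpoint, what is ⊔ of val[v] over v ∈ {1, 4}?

{0,1,2,3}

Iteration log — 13 steps:
  step 1. node 0  ⊔preds={}  new={0,1,2,3}  old={}  +wl: 
  step 2. node 1  ⊔preds={0,1,2,3}  new={0,1,2,3}  old={}  +wl: 
  step 3. node 2  ⊔preds={}  new={0,2,4}  old={2}  +wl: 
  step 4. node 3  ⊔preds={0,2,3,4}  new={2,3}  old={2}  +wl: 
  step 5. node 4  ⊔preds={0,1,2,3}  new={0,1,2,3}  old={}  +wl: 0
  step 6. node 5  ⊔preds={0,1,2,3,4}  new={0,2,3}  old={}  +wl: 4
  step 7. node 6  ⊔preds={0,1,2,3}  new={0,1,2,3,4}  old={0,3,4}  +wl: 3,5
  step 8. node 7  ⊔preds={0,1,2,3}  new={2,3}  old={}  +wl: 1
  step 9. node 0  ⊔preds={0,1,2,3}  new={0,1,2,3}  stable
  step 10. node 4  ⊔preds={0,1,2,3}  new={0,1,2,3}  stable
  step 11. node 3  ⊔preds={0,1,2,3,4}  new={2,3}  stable
  step 12. node 5  ⊔preds={0,1,2,3,4}  new={0,2,3}  stable
  step 13. node 1  ⊔preds={0,1,2,3}  new={0,1,2,3}  stable

Least fixpoint reached:
  node 0: {0,1,2,3}
  node 1: {0,1,2,3}
  node 2: {0,2,4}
  node 3: {2,3}
  node 4: {0,1,2,3}
  node 5: {0,2,3}
  node 6: {0,1,2,3,4}
  node 7: {2,3}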